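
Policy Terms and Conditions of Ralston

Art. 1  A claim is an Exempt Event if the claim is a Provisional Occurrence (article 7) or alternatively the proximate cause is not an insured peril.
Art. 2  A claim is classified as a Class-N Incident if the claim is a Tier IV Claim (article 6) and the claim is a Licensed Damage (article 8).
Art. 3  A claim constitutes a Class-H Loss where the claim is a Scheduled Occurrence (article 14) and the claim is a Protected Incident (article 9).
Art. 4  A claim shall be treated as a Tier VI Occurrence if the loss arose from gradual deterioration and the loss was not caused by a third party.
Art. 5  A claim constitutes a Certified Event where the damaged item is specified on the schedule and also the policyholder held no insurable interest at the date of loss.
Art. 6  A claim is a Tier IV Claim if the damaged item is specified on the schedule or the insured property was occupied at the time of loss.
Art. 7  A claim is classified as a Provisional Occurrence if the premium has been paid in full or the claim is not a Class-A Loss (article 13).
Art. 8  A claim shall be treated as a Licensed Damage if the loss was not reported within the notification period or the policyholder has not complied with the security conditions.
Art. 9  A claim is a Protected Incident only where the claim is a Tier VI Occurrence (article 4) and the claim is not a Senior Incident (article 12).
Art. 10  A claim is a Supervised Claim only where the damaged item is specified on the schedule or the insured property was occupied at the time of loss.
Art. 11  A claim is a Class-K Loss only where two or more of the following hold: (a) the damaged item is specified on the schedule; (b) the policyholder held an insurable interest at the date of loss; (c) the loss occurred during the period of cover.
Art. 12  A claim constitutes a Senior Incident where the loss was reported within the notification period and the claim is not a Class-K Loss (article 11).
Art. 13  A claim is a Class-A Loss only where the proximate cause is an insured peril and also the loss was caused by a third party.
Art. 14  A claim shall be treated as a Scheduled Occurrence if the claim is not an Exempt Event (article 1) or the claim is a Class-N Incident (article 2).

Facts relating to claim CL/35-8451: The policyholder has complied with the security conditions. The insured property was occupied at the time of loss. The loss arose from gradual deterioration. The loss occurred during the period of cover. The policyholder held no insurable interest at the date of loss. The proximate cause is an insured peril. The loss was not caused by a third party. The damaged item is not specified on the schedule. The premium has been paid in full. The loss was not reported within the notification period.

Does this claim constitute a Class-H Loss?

Under article 13: the proximate cause is an insured peril? yes; and the loss was caused by a third party? no. So the claim is not a Class-A Loss.
Under article 7: the premium has been paid in full? yes; or not a Class-A Loss (article 13)? yes. So the claim is a Provisional Occurrence.
Under article 1: Provisional Occurrence (article 7)? yes; or the proximate cause is not an insured peril? no. So the claim is an Exempt Event.
Under article 6: the damaged item is specified on the schedule? no; or the insured property was occupied at the time of loss? yes. So the claim is a Tier IV Claim.
Under article 8: the loss was not reported within the notification period? yes; or the policyholder has not complied with the security conditions? no. So the claim is a Licensed Damage.
Under article 2: Tier IV Claim (article 6)? yes; and Licensed Damage (article 8)? yes. So the claim is a Class-N Incident.
Under article 14: not an Exempt Event (article 1)? no; or Class-N Incident (article 2)? yes. So the claim is a Scheduled Occurrence.
Under article 4: the loss arose from gradual deterioration? yes; and the loss was not caused by a third party? yes. So the claim is a Tier VI Occurrence.
Under article 11: the damaged item is specified on the schedule? no; the policyholder held an insurable interest at the date of loss? no; the loss occurred during the period of cover? yes — 1 of 3 hold (need ≥2) → not satisfied.
Under article 12: the loss was reported within the notification period? no; and not a Class-K Loss (article 11)? yes. So the claim is not a Senior Incident.
Under article 9: Tier VI Occurrence (article 4)? yes; and not a Senior Incident (article 12)? yes. So the claim is a Protected Incident.
Under article 3: Scheduled Occurrence (article 14)? yes; and Protected Incident (article 9)? yes. So the claim is a Class-H Loss.

Yes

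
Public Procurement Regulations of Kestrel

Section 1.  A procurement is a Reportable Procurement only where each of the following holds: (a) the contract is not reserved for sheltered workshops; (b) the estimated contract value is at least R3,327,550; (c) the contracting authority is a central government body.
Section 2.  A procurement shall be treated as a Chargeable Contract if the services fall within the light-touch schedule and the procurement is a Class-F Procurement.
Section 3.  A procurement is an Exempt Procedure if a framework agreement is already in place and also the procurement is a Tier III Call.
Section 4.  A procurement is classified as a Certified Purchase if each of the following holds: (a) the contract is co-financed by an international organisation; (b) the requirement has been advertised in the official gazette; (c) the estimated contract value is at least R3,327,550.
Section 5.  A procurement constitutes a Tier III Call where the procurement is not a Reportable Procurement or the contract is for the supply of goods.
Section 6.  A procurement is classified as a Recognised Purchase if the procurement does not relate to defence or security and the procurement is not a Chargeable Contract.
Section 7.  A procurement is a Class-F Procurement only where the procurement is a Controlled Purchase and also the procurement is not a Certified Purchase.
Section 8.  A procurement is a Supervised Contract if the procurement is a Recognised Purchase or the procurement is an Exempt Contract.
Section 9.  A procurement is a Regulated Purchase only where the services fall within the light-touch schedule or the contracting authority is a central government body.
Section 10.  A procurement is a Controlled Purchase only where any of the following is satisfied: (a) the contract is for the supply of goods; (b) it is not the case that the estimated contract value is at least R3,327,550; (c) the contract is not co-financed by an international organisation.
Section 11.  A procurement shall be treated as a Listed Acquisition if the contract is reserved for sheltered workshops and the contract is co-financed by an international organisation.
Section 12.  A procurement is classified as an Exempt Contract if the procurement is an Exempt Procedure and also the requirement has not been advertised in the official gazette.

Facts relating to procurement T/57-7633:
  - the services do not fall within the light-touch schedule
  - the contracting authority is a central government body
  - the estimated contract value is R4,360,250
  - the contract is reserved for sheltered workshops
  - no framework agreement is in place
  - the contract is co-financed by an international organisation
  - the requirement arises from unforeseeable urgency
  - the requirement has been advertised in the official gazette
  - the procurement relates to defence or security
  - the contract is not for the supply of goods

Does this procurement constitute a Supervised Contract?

No

Under section 10: the contract is for the supply of goods? no; or estimated contract value: R4,360,250 ≥ R3,327,550? yes, so negated condition no; or the contract is not co-financed by an international organisation? no. So the procurement is not a Controlled Purchase.
Under section 4: the contract is co-financed by an international organisation? yes; and the requirement has been advertised in the official gazette? yes; and estimated contract value: R4,360,250 ≥ R3,327,550? yes. So the procurement is a Certified Purchase.
Under section 7: Controlled Purchase (section 10)? no; and not a Certified Purchase (section 4)? no. So the procurement is not a Class-F Procurement.
Under section 2: the services fall within the light-touch schedule? no; and Class-F Procurement (section 7)? no. So the procurement is not a Chargeable Contract.
Under section 6: the procurement does not relate to defence or security? no; and not a Chargeable Contract (section 2)? yes. So the procurement is not a Recognised Purchase.
Under section 1: the contract is not reserved for sheltered workshops? no; and estimated contract value: R4,360,250 ≥ R3,327,550? yes; and the contracting authority is a central government body? yes. So the procurement is not a Reportable Procurement.
Under section 5: not a Reportable Procurement (section 1)? yes; or the contract is for the supply of goods? no. So the procurement is a Tier III Call.
Under section 3: a framework agreement is already in place? no; and Tier III Call (section 5)? yes. So the procurement is not an Exempt Procedure.
Under section 12: Exempt Procedure (section 3)? no; and the requirement has not been advertised in the official gazette? no. So the procurement is not an Exempt Contract.
Under section 8: Recognised Purchase (section 6)? no; or Exempt Contract (section 12)? no. So the procurement is not a Supervised Contract.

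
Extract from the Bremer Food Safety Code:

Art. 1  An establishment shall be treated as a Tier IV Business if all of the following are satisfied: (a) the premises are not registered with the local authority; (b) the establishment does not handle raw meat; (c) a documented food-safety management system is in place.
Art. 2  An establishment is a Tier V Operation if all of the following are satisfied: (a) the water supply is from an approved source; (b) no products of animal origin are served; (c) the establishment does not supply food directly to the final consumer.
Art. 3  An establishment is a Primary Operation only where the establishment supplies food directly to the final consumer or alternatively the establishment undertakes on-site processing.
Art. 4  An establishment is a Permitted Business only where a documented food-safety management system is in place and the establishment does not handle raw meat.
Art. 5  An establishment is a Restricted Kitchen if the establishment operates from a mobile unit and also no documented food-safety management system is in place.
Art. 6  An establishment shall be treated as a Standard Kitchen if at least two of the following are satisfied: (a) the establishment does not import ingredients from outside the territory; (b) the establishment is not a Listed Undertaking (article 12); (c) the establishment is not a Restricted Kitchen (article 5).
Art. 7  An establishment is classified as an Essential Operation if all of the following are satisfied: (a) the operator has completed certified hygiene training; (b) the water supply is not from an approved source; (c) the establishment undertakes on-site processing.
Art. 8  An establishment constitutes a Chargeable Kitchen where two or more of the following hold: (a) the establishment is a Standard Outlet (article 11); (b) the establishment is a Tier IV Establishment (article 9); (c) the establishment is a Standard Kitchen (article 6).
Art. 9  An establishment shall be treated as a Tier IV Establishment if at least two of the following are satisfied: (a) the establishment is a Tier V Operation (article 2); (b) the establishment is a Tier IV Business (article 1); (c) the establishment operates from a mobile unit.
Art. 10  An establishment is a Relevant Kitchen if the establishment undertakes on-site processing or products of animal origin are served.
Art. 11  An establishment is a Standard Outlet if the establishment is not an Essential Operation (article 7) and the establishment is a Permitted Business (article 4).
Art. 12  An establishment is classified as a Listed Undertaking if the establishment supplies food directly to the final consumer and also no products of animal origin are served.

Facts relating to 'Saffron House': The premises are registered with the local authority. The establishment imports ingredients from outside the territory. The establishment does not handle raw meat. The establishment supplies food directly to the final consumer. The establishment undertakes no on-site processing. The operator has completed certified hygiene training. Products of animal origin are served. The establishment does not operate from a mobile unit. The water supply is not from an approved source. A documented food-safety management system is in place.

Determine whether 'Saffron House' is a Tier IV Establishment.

article 2 — Tier V Operation: [the water supply is from an approved source? no] AND [no products of animal origin are served? no] AND [the establishment does not supply food directly to the final consumer? no] → not satisfied.
article 1 — Tier IV Business: [the premises are not registered with the local authority? no] AND [the establishment does not handle raw meat? yes] AND [a documented food-safety management system is in place? yes] → not satisfied.
article 9 — Tier IV Establishment: Tier V Operation (article 2)? no; Tier IV Business (article 1)? no; the establishment operates from a mobile unit? no — 0 of 3 hold (need ≥2) → not satisfied.

No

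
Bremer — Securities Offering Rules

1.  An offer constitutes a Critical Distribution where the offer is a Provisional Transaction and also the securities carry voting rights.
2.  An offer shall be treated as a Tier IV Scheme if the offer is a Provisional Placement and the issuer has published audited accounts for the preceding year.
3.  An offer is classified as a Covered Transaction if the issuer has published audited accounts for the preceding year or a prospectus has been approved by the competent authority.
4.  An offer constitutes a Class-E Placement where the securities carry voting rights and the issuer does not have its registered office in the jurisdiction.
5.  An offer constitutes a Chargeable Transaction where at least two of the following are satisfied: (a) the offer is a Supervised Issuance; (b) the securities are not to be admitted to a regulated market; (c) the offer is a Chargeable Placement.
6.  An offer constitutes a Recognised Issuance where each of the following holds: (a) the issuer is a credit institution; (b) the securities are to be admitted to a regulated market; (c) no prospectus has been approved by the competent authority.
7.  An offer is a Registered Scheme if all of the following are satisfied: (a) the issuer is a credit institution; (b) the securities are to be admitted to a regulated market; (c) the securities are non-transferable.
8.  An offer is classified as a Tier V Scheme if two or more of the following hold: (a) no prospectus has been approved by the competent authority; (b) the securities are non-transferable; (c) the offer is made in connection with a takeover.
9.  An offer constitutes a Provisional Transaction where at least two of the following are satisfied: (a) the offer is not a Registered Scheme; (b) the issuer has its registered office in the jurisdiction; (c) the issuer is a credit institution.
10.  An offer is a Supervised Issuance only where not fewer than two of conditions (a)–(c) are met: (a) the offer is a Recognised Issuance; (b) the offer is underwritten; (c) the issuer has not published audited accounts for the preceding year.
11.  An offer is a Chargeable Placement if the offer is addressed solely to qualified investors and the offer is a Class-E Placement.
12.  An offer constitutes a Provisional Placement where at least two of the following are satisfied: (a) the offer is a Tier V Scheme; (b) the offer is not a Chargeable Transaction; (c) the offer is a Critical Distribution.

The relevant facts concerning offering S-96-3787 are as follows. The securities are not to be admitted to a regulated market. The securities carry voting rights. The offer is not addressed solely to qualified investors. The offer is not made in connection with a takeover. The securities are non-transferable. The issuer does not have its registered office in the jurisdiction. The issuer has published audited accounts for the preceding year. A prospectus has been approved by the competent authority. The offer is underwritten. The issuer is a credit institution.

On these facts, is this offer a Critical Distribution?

Yes

Under paragraph 7: the issuer is a credit institution? yes; and the securities are to be admitted to a regulated market? no; and the securities are non-transferable? yes. So the offer is not a Registered Scheme.
Under paragraph 9: not a Registered Scheme (paragraph 7)? yes; the issuer has its registered office in the jurisdiction? no; the issuer is a credit institution? yes — 2 of 3 hold (need ≥2) → satisfied.
Under paragraph 1: Provisional Transaction (paragraph 9)? yes; and the securities carry voting rights? yes. So the offer is a Critical Distribution.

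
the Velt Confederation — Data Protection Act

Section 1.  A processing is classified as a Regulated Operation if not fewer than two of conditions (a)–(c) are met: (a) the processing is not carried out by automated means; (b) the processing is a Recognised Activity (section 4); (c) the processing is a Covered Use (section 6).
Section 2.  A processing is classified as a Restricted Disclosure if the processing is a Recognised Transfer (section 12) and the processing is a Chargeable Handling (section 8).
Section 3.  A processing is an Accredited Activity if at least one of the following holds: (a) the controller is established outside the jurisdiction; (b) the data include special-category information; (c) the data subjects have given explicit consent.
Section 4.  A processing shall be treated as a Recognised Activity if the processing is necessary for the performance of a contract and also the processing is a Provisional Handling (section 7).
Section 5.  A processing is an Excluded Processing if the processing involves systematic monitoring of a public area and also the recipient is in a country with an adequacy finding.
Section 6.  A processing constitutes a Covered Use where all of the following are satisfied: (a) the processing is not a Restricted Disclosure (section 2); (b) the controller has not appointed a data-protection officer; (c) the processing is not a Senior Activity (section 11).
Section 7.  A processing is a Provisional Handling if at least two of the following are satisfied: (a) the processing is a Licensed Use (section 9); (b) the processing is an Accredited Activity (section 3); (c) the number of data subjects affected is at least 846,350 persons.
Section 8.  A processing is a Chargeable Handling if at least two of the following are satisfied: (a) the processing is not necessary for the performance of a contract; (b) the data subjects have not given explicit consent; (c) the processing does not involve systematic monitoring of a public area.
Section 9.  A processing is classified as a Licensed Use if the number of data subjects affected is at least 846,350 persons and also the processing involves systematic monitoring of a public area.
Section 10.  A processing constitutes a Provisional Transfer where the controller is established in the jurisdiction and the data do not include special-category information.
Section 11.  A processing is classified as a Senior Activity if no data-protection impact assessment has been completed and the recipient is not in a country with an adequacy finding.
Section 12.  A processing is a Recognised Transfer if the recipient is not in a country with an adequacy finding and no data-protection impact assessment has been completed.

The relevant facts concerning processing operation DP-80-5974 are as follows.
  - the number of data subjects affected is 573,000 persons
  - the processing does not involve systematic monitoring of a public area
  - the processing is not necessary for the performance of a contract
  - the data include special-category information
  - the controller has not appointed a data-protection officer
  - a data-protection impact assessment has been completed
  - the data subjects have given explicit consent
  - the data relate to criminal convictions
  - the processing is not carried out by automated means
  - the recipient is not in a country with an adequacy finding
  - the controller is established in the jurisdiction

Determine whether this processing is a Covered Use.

Yes

section 12 — Recognised Transfer: [the recipient is not in a country with an adequacy finding? yes] AND [no data-protection impact assessment has been completed? no] → not satisfied.
section 8 — Chargeable Handling: the processing is not necessary for the performance of a contract? yes; the data subjects have not given explicit consent? no; the processing does not involve systematic monitoring of a public area? yes — 2 of 3 hold (need ≥2) → satisfied.
section 2 — Restricted Disclosure: [Recognised Transfer (section 12)? no] AND [Chargeable Handling (section 8)? yes] → not satisfied.
section 11 — Senior Activity: [no data-protection impact assessment has been completed? no] AND [the recipient is not in a country with an adequacy finding? yes] → not satisfied.
section 6 — Covered Use: [not a Restricted Disclosure (section 2)? yes] AND [the controller has not appointed a data-protection officer? yes] AND [not a Senior Activity (section 11)? yes] → satisfied.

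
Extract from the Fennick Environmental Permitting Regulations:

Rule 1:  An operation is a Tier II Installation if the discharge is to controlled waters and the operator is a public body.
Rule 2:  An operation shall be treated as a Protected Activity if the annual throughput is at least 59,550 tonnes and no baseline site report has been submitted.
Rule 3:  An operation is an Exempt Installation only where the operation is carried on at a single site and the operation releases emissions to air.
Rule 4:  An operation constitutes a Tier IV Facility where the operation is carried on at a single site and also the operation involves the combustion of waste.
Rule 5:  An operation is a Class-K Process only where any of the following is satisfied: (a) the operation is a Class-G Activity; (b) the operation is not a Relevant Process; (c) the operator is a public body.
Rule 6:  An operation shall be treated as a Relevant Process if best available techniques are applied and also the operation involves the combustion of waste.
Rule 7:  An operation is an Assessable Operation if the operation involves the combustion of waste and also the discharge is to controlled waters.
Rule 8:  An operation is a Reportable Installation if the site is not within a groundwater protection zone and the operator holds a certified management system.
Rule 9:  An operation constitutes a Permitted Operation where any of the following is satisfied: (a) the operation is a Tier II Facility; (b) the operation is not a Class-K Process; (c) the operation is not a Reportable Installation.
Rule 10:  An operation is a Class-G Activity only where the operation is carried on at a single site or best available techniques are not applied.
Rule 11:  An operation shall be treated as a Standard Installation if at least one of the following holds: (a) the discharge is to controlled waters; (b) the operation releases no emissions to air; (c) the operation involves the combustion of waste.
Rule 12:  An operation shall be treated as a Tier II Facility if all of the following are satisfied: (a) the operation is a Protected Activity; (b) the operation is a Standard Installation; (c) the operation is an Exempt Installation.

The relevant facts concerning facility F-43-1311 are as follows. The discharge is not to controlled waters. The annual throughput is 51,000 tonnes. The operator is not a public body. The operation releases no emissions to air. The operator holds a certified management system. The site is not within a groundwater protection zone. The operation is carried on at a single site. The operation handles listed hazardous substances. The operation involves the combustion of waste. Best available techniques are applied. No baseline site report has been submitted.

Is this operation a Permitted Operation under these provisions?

rule 2 — Protected Activity: [annual throughput: 51,000 tonnes ≥ 59,550 tonnes? no] AND [no baseline site report has been submitted? yes] → not satisfied.
rule 11 — Standard Installation: [the discharge is to controlled waters? no] OR [the operation releases no emissions to air? yes] OR [the operation involves the combustion of waste? yes] → satisfied.
rule 3 — Exempt Installation: [the operation is carried on at a single site? yes] AND [the operation releases emissions to air? no] → not satisfied.
rule 12 — Tier II Facility: [Protected Activity (rule 2)? no] AND [Standard Installation (rule 11)? yes] AND [Exempt Installation (rule 3)? no] → not satisfied.
rule 10 — Class-G Activity: [the operation is carried on at a single site? yes] OR [best available techniques are not applied? no] → satisfied.
rule 6 — Relevant Process: [best available techniques are applied? yes] AND [the operation involves the combustion of waste? yes] → satisfied.
rule 5 — Class-K Process: [Class-G Activity (rule 10)? yes] OR [not a Relevant Process (rule 6)? no] OR [the operator is a public body? no] → satisfied.
rule 8 — Reportable Installation: [the site is not within a groundwater protection zone? yes] AND [the operator holds a certified management system? yes] → satisfied.
rule 9 — Permitted Operation: [Tier II Facility (rule 12)? no] OR [not a Class-K Process (rule 5)? no] OR [not a Reportable Installation (rule 8)? no] → not satisfied.

No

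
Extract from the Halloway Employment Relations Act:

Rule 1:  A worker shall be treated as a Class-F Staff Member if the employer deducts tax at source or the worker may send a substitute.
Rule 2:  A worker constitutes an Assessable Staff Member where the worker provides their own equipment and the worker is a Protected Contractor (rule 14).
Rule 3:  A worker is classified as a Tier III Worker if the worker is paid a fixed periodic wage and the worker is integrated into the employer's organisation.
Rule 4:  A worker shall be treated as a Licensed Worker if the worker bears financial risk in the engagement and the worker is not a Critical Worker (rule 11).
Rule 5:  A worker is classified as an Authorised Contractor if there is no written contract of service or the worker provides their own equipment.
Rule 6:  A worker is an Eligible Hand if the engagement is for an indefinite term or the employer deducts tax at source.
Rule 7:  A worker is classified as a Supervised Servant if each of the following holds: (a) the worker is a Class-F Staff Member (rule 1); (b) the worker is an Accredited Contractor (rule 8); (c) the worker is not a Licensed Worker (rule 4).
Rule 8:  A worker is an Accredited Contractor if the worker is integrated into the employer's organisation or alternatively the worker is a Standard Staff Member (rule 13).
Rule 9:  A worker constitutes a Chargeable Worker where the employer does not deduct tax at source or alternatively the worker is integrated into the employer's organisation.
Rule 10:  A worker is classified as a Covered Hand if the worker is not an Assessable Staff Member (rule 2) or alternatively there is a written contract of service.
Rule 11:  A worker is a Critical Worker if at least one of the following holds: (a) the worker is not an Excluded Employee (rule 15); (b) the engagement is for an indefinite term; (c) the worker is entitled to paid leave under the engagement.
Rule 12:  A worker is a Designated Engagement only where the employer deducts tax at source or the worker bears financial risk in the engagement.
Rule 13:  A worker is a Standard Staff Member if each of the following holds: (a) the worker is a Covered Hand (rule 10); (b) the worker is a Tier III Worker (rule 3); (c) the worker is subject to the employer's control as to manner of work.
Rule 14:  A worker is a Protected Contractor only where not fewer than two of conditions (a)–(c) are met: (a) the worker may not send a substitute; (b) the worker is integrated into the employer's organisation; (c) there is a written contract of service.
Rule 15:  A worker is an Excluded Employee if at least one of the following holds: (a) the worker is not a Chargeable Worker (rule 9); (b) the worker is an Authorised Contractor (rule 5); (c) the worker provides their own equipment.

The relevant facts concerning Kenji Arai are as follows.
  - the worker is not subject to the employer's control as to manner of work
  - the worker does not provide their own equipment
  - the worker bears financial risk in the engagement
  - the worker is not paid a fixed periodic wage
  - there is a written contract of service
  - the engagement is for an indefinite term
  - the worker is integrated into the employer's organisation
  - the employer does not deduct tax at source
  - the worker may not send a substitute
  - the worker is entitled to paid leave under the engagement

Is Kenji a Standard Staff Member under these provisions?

No

rule 14 — Protected Contractor: the worker may not send a substitute? yes; the worker is integrated into the employer's organisation? yes; there is a written contract of service? yes — 3 of 3 hold (need ≥2) → satisfied.
rule 2 — Assessable Staff Member: [the worker provides their own equipment? no] AND [Protected Contractor (rule 14)? yes] → not satisfied.
rule 10 — Covered Hand: [not an Assessable Staff Member (rule 2)? yes] OR [there is a written contract of service? yes] → satisfied.
rule 3 — Tier III Worker: [the worker is paid a fixed periodic wage? no] AND [the worker is integrated into the employer's organisation? yes] → not satisfied.
rule 13 — Standard Staff Member: [Covered Hand (rule 10)? yes] AND [Tier III Worker (rule 3)? no] AND [the worker is subject to the employer's control as to manner of work? no] → not satisfied.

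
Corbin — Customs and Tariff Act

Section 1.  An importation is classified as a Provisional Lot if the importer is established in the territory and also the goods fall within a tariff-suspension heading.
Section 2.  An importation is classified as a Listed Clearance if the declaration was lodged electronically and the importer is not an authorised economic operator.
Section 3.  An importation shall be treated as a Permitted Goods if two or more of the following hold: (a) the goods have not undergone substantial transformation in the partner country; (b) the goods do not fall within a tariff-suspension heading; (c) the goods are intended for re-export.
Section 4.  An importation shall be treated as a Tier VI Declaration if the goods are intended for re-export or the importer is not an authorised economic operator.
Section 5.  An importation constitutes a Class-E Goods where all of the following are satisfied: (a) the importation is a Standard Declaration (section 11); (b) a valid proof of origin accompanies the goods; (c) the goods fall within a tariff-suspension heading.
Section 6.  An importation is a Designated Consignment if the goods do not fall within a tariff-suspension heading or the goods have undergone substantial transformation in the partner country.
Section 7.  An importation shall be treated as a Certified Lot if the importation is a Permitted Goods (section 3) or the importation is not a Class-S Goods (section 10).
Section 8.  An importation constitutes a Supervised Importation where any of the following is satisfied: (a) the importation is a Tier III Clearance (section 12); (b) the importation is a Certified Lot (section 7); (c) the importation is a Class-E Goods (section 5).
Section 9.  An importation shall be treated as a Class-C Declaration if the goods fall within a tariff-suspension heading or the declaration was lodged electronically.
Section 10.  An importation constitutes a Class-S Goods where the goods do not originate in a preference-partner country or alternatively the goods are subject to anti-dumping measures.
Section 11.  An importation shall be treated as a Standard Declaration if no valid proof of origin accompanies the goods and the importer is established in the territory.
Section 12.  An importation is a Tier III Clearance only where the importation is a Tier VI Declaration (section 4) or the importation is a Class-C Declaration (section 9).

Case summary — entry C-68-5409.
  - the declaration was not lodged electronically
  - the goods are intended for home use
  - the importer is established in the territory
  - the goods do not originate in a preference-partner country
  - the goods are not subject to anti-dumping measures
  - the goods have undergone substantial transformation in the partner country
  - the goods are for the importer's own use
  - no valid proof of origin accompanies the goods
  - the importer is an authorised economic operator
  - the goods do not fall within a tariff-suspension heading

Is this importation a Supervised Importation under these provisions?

No

Under section 4: the goods are intended for re-export? no; or the importer is not an authorised economic operator? no. So the importation is not a Tier VI Declaration.
Under section 9: the goods fall within a tariff-suspension heading? no; or the declaration was lodged electronically? no. So the importation is not a Class-C Declaration.
Under section 12: Tier VI Declaration (section 4)? no; or Class-C Declaration (section 9)? no. So the importation is not a Tier III Clearance.
Under section 3: the goods have not undergone substantial transformation in the partner country? no; the goods do not fall within a tariff-suspension heading? yes; the goods are intended for re-export? no — 1 of 3 hold (need ≥2) → not satisfied.
Under section 10: the goods do not originate in a preference-partner country? yes; or the goods are subject to anti-dumping measures? no. So the importation is a Class-S Goods.
Under section 7: Permitted Goods (section 3)? no; or not a Class-S Goods (section 10)? no. So the importation is not a Certified Lot.
Under section 11: no valid proof of origin accompanies the goods? yes; and the importer is established in the territory? yes. So the importation is a Standard Declaration.
Under section 5: Standard Declaration (section 11)? yes; and a valid proof of origin accompanies the goods? no; and the goods fall within a tariff-suspension heading? no. So the importation is not a Class-E Goods.
Under section 8: Tier III Clearance (section 12)? no; or Certified Lot (section 7)? no; or Class-E Goods (section 5)? no. So the importation is not a Supervised Importation.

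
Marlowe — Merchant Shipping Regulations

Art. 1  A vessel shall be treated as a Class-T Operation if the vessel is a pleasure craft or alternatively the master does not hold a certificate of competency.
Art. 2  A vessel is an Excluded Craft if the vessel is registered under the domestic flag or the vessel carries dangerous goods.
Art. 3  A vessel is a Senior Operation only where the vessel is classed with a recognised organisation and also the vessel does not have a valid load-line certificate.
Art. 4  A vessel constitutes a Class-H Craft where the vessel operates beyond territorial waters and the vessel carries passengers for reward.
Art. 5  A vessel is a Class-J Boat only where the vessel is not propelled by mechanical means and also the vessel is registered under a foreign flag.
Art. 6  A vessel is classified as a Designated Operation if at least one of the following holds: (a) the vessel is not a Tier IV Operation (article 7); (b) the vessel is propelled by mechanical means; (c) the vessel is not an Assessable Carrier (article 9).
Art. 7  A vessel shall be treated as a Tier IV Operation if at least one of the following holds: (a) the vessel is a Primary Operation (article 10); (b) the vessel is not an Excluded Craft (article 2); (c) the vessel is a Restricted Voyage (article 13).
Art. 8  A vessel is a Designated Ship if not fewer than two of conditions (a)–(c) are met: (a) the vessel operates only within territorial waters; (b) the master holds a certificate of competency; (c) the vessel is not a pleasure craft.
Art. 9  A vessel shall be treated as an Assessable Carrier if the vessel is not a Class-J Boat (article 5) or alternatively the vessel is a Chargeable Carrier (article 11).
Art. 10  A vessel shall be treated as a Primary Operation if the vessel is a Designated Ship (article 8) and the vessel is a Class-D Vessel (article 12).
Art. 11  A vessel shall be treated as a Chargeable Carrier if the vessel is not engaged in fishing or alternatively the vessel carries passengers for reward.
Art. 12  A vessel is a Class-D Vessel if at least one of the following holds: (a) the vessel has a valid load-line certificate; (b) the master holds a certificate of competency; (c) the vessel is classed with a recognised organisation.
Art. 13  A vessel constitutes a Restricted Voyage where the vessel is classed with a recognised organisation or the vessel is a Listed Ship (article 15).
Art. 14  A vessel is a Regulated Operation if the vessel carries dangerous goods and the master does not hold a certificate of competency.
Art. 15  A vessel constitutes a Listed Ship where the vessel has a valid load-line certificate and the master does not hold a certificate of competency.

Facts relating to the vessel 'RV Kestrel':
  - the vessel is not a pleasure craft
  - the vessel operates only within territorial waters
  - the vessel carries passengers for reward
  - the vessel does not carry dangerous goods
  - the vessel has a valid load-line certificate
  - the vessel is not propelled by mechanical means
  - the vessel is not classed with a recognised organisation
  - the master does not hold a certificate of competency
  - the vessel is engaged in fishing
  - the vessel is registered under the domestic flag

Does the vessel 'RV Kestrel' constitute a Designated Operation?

No

article 8 — Designated Ship: the vessel operates only within territorial waters? yes; the master holds a certificate of competency? no; the vessel is not a pleasure craft? yes — 2 of 3 hold (need ≥2) → satisfied.
article 12 — Class-D Vessel: [the vessel has a valid load-line certificate? yes] OR [the master holds a certificate of competency? no] OR [the vessel is classed with a recognised organisation? no] → satisfied.
article 10 — Primary Operation: [Designated Ship (article 8)? yes] AND [Class-D Vessel (article 12)? yes] → satisfied.
article 2 — Excluded Craft: [the vessel is registered under the domestic flag? yes] OR [the vessel carries dangerous goods? no] → satisfied.
article 15 — Listed Ship: [the vessel has a valid load-line certificate? yes] AND [the master does not hold a certificate of competency? yes] → satisfied.
article 13 — Restricted Voyage: [the vessel is classed with a recognised organisation? no] OR [Listed Ship (article 15)? yes] → satisfied.
article 7 — Tier IV Operation: [Primary Operation (article 10)? yes] OR [not an Excluded Craft (article 2)? no] OR [Restricted Voyage (article 13)? yes] → satisfied.
article 5 — Class-J Boat: [the vessel is not propelled by mechanical means? yes] AND [the vessel is registered under a foreign flag? no] → not satisfied.
article 11 — Chargeable Carrier: [the vessel is not engaged in fishing? no] OR [the vessel carries passengers for reward? yes] → satisfied.
article 9 — Assessable Carrier: [not a Class-J Boat (article 5)? yes] OR [Chargeable Carrier (article 11)? yes] → satisfied.
article 6 — Designated Operation: [not a Tier IV Operation (article 7)? no] OR [the vessel is propelled by mechanical means? no] OR [not an Assessable Carrier (article 9)? no] → not satisfied.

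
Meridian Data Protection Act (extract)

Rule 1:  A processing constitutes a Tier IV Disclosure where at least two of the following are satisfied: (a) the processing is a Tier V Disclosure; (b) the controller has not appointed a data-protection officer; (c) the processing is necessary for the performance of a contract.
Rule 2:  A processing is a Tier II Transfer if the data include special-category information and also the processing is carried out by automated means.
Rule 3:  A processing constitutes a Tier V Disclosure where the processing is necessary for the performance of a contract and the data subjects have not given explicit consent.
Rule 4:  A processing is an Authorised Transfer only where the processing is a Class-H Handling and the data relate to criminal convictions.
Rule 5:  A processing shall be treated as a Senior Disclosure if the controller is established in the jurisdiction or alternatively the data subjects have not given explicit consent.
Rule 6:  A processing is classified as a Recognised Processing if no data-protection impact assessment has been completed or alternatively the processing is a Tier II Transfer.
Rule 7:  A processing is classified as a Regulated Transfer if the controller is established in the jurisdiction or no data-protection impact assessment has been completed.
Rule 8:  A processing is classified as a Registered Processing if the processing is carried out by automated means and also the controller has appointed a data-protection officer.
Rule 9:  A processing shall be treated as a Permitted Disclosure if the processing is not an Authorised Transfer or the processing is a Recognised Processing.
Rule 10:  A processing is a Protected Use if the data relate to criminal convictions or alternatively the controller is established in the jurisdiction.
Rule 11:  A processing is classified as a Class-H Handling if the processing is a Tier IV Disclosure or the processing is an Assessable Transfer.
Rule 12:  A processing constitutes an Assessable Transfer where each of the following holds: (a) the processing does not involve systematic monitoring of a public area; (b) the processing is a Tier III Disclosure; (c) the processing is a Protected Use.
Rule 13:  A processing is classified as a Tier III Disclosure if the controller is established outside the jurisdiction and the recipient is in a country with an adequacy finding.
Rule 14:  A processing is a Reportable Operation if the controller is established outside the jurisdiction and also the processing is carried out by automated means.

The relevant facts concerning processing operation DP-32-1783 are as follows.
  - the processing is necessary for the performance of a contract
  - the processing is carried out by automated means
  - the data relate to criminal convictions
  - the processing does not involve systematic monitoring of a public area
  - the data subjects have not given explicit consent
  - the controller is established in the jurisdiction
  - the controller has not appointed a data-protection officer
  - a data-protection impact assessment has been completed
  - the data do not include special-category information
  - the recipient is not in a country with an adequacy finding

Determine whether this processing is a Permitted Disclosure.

rule 3 — Tier V Disclosure: [the processing is necessary for the performance of a contract? yes] AND [the data subjects have not given explicit consent? yes] → satisfied.
rule 1 — Tier IV Disclosure: Tier V Disclosure (rule 3)? yes; the controller has not appointed a data-protection officer? yes; the processing is necessary for the performance of a contract? yes — 3 of 3 hold (need ≥2) → satisfied.
rule 13 — Tier III Disclosure: [the controller is established outside the jurisdiction? no] AND [the recipient is in a country with an adequacy finding? no] → not satisfied.
rule 10 — Protected Use: [the data relate to criminal convictions? yes] OR [the controller is established in the jurisdiction? yes] → satisfied.
rule 12 — Assessable Transfer: [the processing does not involve systematic monitoring of a public area? yes] AND [Tier III Disclosure (rule 13)? no] AND [Protected Use (rule 10)? yes] → not satisfied.
rule 11 — Class-H Handling: [Tier IV Disclosure (rule 1)? yes] OR [Assessable Transfer (rule 12)? no] → satisfied.
rule 4 — Authorised Transfer: [Class-H Handling (rule 11)? yes] AND [the data relate to criminal convictions? yes] → satisfied.
rule 2 — Tier II Transfer: [the data include special-category information? no] AND [the processing is carried out by automated means? yes] → not satisfied.
rule 6 — Recognised Processing: [no data-protection impact assessment has been completed? no] OR [Tier II Transfer (rule 2)? no] → not satisfied.
rule 9 — Permitted Disclosure: [not an Authorised Transfer (rule 4)? no] OR [Recognised Processing (rule 6)? no] → not satisfied.

No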